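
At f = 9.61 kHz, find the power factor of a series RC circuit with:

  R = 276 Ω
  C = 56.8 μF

Step 1 — Angular frequency: ω = 2π·f = 2π·9610 = 6.038e+04 rad/s.
Step 2 — Component impedances:
  R: Z = R = 276 Ω
  C: Z = 1/(jωC) = -j/(ω·C) = 0 - j0.2916 Ω
Step 3 — Series combination: Z_total = R + C = 276 - j0.2916 Ω = 276∠-0.1° Ω.
Step 4 — Power factor: PF = cos(φ) = Re(Z)/|Z| = 276/276 = 1.
Step 5 — Type: Im(Z) = -0.2916 ⇒ leading (phase φ = -0.1°).

PF = 1 (leading, φ = -0.1°)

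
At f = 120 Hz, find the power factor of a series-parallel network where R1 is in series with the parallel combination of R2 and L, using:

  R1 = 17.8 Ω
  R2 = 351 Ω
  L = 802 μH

Step 1 — Angular frequency: ω = 2π·f = 2π·120 = 754 rad/s.
Step 2 — Component impedances:
  R1: Z = R = 17.8 Ω
  R2: Z = R = 351 Ω
  L: Z = jωL = j·754·0.000802 = 0 + j0.6047 Ω
Step 3 — Parallel branch: R2 || L = 1/(1/R2 + 1/L) = 0.001042 + j0.6047 Ω.
Step 4 — Series with R1: Z_total = R1 + (R2 || L) = 17.8 + j0.6047 Ω = 17.81∠1.9° Ω.
Step 5 — Power factor: PF = cos(φ) = Re(Z)/|Z| = 17.8/17.81 = 0.9994.
Step 6 — Type: Im(Z) = 0.6047 ⇒ lagging (phase φ = 1.9°).

PF = 0.9994 (lagging, φ = 1.9°)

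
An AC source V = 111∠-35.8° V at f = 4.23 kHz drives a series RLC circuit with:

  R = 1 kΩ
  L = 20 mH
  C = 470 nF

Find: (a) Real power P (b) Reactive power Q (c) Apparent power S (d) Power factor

Step 1 — Angular frequency: ω = 2π·f = 2π·4230 = 2.658e+04 rad/s.
Step 2 — Component impedances:
  R: Z = R = 1000 Ω
  L: Z = jωL = j·2.658e+04·0.02 = 0 + j531.6 Ω
  C: Z = 1/(jωC) = -j/(ω·C) = 0 - j80.05 Ω
Step 3 — Series combination: Z_total = R + L + C = 1000 + j451.5 Ω = 1097∠24.3° Ω.
Step 4 — Source phasor: V = 111∠-35.8° V = 90.03 - j64.93 V.
Step 5 — Current: I = V / Z = 0.05043 - j0.0877 A = 0.1012∠-60.1° A.
Step 6 — Complex power: S = V·I* = 10.23 + j4.621 VA.
Step 7 — Real power: P = Re(S) = 10.23 W.
Step 8 — Reactive power: Q = Im(S) = 4.621 VAR.
Step 9 — Apparent power: |S| = 11.23 VA.
Step 10 — Power factor: PF = P/|S| = 0.9114 (lagging).

(a) P = 10.23 W  (b) Q = 4.621 VAR  (c) S = 11.23 VA  (d) PF = 0.9114 (lagging)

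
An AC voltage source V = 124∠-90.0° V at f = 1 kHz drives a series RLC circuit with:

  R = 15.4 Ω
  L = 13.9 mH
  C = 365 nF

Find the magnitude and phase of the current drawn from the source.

Step 1 — Angular frequency: ω = 2π·f = 2π·1000 = 6283 rad/s.
Step 2 — Component impedances:
  R: Z = R = 15.4 Ω
  L: Z = jωL = j·6283·0.0139 = 0 + j87.34 Ω
  C: Z = 1/(jωC) = -j/(ω·C) = 0 - j436 Ω
Step 3 — Series combination: Z_total = R + L + C = 15.4 - j348.7 Ω = 349∠-87.5° Ω.
Step 4 — Source phasor: V = 124∠-90.0° V = 0 - j124 V.
Step 5 — Ohm's law: I = V / Z_total = (0 - j124) / (15.4 - j348.7) = 0.3549 - j0.01567 A.
Step 6 — Convert to polar: |I| = 0.3553 A, ∠I = -2.5°.

I = 0.3553∠-2.5° A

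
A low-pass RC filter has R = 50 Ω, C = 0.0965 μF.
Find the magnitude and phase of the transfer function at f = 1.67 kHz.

Step 1 — Angular frequency: ω = 2π·1670 = 1.049e+04 rad/s.
Step 2 — Transfer function: H(jω) = 1/(1 + jωRC).
Step 3 — Denominator: 1 + jωRC = 1 + j·1.049e+04·50·9.65e-08 = 1 + j0.05063.
Step 4 — H = 0.9974 - j0.0505.
Step 5 — Magnitude: |H| = 0.9987 (-0.0 dB); phase: φ = -2.9°.

|H| = 0.9987 (-0.0 dB), φ = -2.9°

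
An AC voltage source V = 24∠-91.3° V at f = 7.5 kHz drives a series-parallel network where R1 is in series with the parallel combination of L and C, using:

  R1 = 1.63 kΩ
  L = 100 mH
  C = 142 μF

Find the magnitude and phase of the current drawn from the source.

Step 1 — Angular frequency: ω = 2π·f = 2π·7500 = 4.712e+04 rad/s.
Step 2 — Component impedances:
  R1: Z = R = 1630 Ω
  L: Z = jωL = j·4.712e+04·0.1 = 0 + j4712 Ω
  C: Z = 1/(jωC) = -j/(ω·C) = 0 - j0.1494 Ω
Step 3 — Parallel branch: L || C = 1/(1/L + 1/C) = 0 - j0.1494 Ω.
Step 4 — Series with R1: Z_total = R1 + (L || C) = 1630 - j0.1494 Ω = 1630∠-0.0° Ω.
Step 5 — Source phasor: V = 24∠-91.3° V = -0.5445 - j23.99 V.
Step 6 — Ohm's law: I = V / Z_total = (-0.5445 - j23.99) / (1630 - j0.1494) = -0.0003327 - j0.01472 A.
Step 7 — Convert to polar: |I| = 0.01472 A, ∠I = -91.3°.

I = 0.01472∠-91.3° A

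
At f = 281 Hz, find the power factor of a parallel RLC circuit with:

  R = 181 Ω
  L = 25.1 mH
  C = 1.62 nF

Step 1 — Angular frequency: ω = 2π·f = 2π·281 = 1766 rad/s.
Step 2 — Component impedances:
  R: Z = R = 181 Ω
  L: Z = jωL = j·1766·0.0251 = 0 + j44.32 Ω
  C: Z = 1/(jωC) = -j/(ω·C) = 0 - j3.496e+05 Ω
Step 3 — Parallel combination: 1/Z_total = 1/R + 1/L + 1/C; Z_total = 10.24 + j41.81 Ω = 43.05∠76.2° Ω.
Step 4 — Power factor: PF = cos(φ) = Re(Z)/|Z| = 10.239/43.05 = 0.2378.
Step 5 — Type: Im(Z) = 41.81 ⇒ lagging (phase φ = 76.2°).

PF = 0.2378 (lagging, φ = 76.2°)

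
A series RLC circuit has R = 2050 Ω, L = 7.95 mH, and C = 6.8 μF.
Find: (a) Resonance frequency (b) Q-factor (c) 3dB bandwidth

Step 1 — Resonance: ω₀ = 1/√(LC) = 1/√(0.00795·6.8e-06) = 4301 rad/s.
Step 2 — f₀ = ω₀/(2π) = 684.5 Hz.
Step 3 — Series Q: Q = ω₀L/R = 4301·0.00795/2050 = 0.01668.
Step 4 — Bandwidth: Δω = ω₀/Q = 2.579e+05 rad/s; BW = Δω/(2π) = 4.104e+04 Hz.

(a) f₀ = 684.5 Hz  (b) Q = 0.01668  (c) BW = 4.104e+04 Hz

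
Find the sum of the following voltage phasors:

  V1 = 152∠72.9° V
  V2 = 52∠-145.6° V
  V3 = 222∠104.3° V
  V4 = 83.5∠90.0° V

Step 1 — Convert each phasor to rectangular form:
  V1 = 152·(cos(72.9°) + j·sin(72.9°)) = 44.69 + j145.3 V
  V2 = 52·(cos(-145.6°) + j·sin(-145.6°)) = -42.91 - j29.38 V
  V3 = 222·(cos(104.3°) + j·sin(104.3°)) = -54.83 + j215.1 V
  V4 = 83.5·(cos(90.0°) + j·sin(90.0°)) = 0 + j83.5 V
Step 2 — Sum components: V_total = -53.05 + j414.5 V.
Step 3 — Convert to polar: |V_total| = 417.9 V, ∠V_total = 97.3°.

V_total = 417.9∠97.3° V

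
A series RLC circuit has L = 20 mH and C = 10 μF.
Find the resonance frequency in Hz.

Step 1 — Resonance condition Im(Z)=0 gives ω₀ = 1/√(LC).
Step 2 — ω₀ = 1/√(0.02·1e-05) = 2236 rad/s.
Step 3 — f₀ = ω₀/(2π) = 355.9 Hz.

f₀ = 355.9 Hz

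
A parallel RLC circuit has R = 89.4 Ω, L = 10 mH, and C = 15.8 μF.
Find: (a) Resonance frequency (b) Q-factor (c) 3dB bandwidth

Step 1 — Resonance: ω₀ = 1/√(LC) = 1/√(0.01·1.58e-05) = 2516 rad/s.
Step 2 — f₀ = ω₀/(2π) = 400.4 Hz.
Step 3 — Parallel Q: Q = R/(ω₀L) = 89.4/(2516·0.01) = 3.554.
Step 4 — Bandwidth: Δω = ω₀/Q = 708 rad/s; BW = Δω/(2π) = 112.7 Hz.

(a) f₀ = 400.4 Hz  (b) Q = 3.554  (c) BW = 112.7 Hz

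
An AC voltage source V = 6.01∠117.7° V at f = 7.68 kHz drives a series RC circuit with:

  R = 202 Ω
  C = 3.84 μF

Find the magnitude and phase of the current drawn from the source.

Step 1 — Angular frequency: ω = 2π·f = 2π·7680 = 4.825e+04 rad/s.
Step 2 — Component impedances:
  R: Z = R = 202 Ω
  C: Z = 1/(jωC) = -j/(ω·C) = 0 - j5.397 Ω
Step 3 — Series combination: Z_total = R + C = 202 - j5.397 Ω = 202.1∠-1.5° Ω.
Step 4 — Source phasor: V = 6.01∠117.7° V = -2.794 + j5.321 V.
Step 5 — Ohm's law: I = V / Z_total = (-2.794 + j5.321) / (202 - j5.397) = -0.01452 + j0.02595 A.
Step 6 — Convert to polar: |I| = 0.02974 A, ∠I = 119.2°.

I = 0.02974∠119.2° A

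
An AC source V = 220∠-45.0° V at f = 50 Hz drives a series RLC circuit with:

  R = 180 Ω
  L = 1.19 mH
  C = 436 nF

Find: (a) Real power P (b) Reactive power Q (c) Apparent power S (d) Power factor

Step 1 — Angular frequency: ω = 2π·f = 2π·50 = 314.2 rad/s.
Step 2 — Component impedances:
  R: Z = R = 180 Ω
  L: Z = jωL = j·314.2·0.00119 = 0 + j0.3738 Ω
  C: Z = 1/(jωC) = -j/(ω·C) = 0 - j7301 Ω
Step 3 — Series combination: Z_total = R + L + C = 180 - j7300 Ω = 7303∠-88.6° Ω.
Step 4 — Source phasor: V = 220∠-45.0° V = 155.6 - j155.6 V.
Step 5 — Current: I = V / Z = 0.02182 + j0.02077 A = 0.03013∠43.6° A.
Step 6 — Complex power: S = V·I* = 0.1634 - j6.626 VA.
Step 7 — Real power: P = Re(S) = 0.1634 W.
Step 8 — Reactive power: Q = Im(S) = -6.626 VAR.
Step 9 — Apparent power: |S| = 6.628 VA.
Step 10 — Power factor: PF = P/|S| = 0.02465 (leading).

(a) P = 0.1634 W  (b) Q = -6.626 VAR  (c) S = 6.628 VA  (d) PF = 0.02465 (leading)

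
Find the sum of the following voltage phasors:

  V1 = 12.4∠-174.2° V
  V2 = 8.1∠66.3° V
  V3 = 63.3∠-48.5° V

Step 1 — Convert each phasor to rectangular form:
  V1 = 12.4·(cos(-174.2°) + j·sin(-174.2°)) = -12.34 - j1.253 V
  V2 = 8.1·(cos(66.3°) + j·sin(66.3°)) = 3.256 + j7.417 V
  V3 = 63.3·(cos(-48.5°) + j·sin(-48.5°)) = 41.94 - j47.41 V
Step 2 — Sum components: V_total = 32.86 - j41.25 V.
Step 3 — Convert to polar: |V_total| = 52.74 V, ∠V_total = -51.5°.

V_total = 52.74∠-51.5° V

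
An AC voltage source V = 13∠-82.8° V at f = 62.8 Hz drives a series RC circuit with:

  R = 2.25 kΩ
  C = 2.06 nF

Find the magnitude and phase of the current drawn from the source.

Step 1 — Angular frequency: ω = 2π·f = 2π·62.8 = 394.6 rad/s.
Step 2 — Component impedances:
  R: Z = R = 2250 Ω
  C: Z = 1/(jωC) = -j/(ω·C) = 0 - j1.23e+06 Ω
Step 3 — Series combination: Z_total = R + C = 2250 - j1.23e+06 Ω = 1.23e+06∠-89.9° Ω.
Step 4 — Source phasor: V = 13∠-82.8° V = 1.629 - j12.9 V.
Step 5 — Ohm's law: I = V / Z_total = (1.629 - j12.9) / (2250 - j1.23e+06) = 1.049e-05 + j1.305e-06 A.
Step 6 — Convert to polar: |I| = 1.057e-05 A, ∠I = 7.1°.

I = 1.057e-05∠7.1° A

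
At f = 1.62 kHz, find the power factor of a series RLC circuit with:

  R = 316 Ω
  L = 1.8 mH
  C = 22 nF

Step 1 — Angular frequency: ω = 2π·f = 2π·1620 = 1.018e+04 rad/s.
Step 2 — Component impedances:
  R: Z = R = 316 Ω
  L: Z = jωL = j·1.018e+04·0.0018 = 0 + j18.32 Ω
  C: Z = 1/(jωC) = -j/(ω·C) = 0 - j4466 Ω
Step 3 — Series combination: Z_total = R + L + C = 316 - j4447 Ω = 4459∠-85.9° Ω.
Step 4 — Power factor: PF = cos(φ) = Re(Z)/|Z| = 316/4458.5 = 0.07088.
Step 5 — Type: Im(Z) = -4447 ⇒ leading (phase φ = -85.9°).

PF = 0.07088 (leading, φ = -85.9°)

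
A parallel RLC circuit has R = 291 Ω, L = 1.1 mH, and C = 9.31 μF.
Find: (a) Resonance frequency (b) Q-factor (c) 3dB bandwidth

Step 1 — Resonance: ω₀ = 1/√(LC) = 1/√(0.0011·9.31e-06) = 9882 rad/s.
Step 2 — f₀ = ω₀/(2π) = 1573 Hz.
Step 3 — Parallel Q: Q = R/(ω₀L) = 291/(9882·0.0011) = 26.77.
Step 4 — Bandwidth: Δω = ω₀/Q = 369.1 rad/s; BW = Δω/(2π) = 58.75 Hz.

(a) f₀ = 1573 Hz  (b) Q = 26.77  (c) BW = 58.75 Hz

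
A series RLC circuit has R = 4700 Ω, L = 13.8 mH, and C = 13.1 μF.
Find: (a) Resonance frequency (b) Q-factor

Step 1 — Resonance condition Im(Z)=0 gives ω₀ = 1/√(LC).
Step 2 — ω₀ = 1/√(0.0138·1.31e-05) = 2352 rad/s.
Step 3 — f₀ = ω₀/(2π) = 374.3 Hz.
Step 4 — Series Q: Q = ω₀L/R = 2352·0.0138/4700 = 0.006906.

(a) f₀ = 374.3 Hz  (b) Q = 0.006906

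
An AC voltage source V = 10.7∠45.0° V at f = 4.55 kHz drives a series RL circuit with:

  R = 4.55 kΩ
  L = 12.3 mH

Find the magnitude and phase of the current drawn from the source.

Step 1 — Angular frequency: ω = 2π·f = 2π·4550 = 2.859e+04 rad/s.
Step 2 — Component impedances:
  R: Z = R = 4550 Ω
  L: Z = jωL = j·2.859e+04·0.0123 = 0 + j351.6 Ω
Step 3 — Series combination: Z_total = R + L = 4550 + j351.6 Ω = 4564∠4.4° Ω.
Step 4 — Source phasor: V = 10.7∠45.0° V = 7.566 + j7.566 V.
Step 5 — Ohm's law: I = V / Z_total = (7.566 + j7.566) / (4550 + j351.6) = 0.001781 + j0.001525 A.
Step 6 — Convert to polar: |I| = 0.002345 A, ∠I = 40.6°.

I = 0.002345∠40.6° A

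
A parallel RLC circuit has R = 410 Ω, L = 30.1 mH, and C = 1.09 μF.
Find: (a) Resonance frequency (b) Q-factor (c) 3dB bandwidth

Step 1 — Resonance: ω₀ = 1/√(LC) = 1/√(0.0301·1.09e-06) = 5521 rad/s.
Step 2 — f₀ = ω₀/(2π) = 878.7 Hz.
Step 3 — Parallel Q: Q = R/(ω₀L) = 410/(5521·0.0301) = 2.467.
Step 4 — Bandwidth: Δω = ω₀/Q = 2238 rad/s; BW = Δω/(2π) = 356.1 Hz.

(a) f₀ = 878.7 Hz  (b) Q = 2.467  (c) BW = 356.1 Hz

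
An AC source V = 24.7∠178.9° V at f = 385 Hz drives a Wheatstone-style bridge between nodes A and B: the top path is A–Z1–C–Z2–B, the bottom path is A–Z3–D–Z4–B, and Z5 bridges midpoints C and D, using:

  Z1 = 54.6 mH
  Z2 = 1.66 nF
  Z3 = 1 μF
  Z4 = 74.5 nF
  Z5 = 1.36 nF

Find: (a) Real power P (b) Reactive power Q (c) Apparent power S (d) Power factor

Step 1 — Angular frequency: ω = 2π·f = 2π·385 = 2419 rad/s.
Step 2 — Component impedances:
  Z1: Z = jωL = j·2419·0.0546 = 0 + j132.1 Ω
  Z2: Z = 1/(jωC) = -j/(ω·C) = 0 - j2.49e+05 Ω
  Z3: Z = 1/(jωC) = -j/(ω·C) = 0 - j413.4 Ω
  Z4: Z = 1/(jωC) = -j/(ω·C) = 0 - j5549 Ω
  Z5: Z = 1/(jωC) = -j/(ω·C) = 0 - j3.04e+05 Ω
Step 3 — Bridge requires nodal analysis (the Z5 bridge couples midpoints C and D, so the two paths cannot be reduced to a simple series/parallel combination). Setting node B to ground and injecting 1 A at node A, the 3-node admittance system at A, C, D solves to V_A = Z_AB = 0 - j5822 Ω = 5822∠-90.0° Ω.
Step 4 — Source phasor: V = 24.7∠178.9° V = -24.7 + j0.4742 V.
Step 5 — Current: I = V / Z = -8.144e-05 - j0.004242 A = 0.004242∠-91.1° A.
Step 6 — Complex power: S = V·I* = 0 - j0.1048 VA.
Step 7 — Real power: P = Re(S) = 0 W.
Step 8 — Reactive power: Q = Im(S) = -0.1048 VAR.
Step 9 — Apparent power: |S| = 0.1048 VA.
Step 10 — Power factor: PF = P/|S| = 0 (leading).

(a) P = 0 W  (b) Q = -0.1048 VAR  (c) S = 0.1048 VA  (d) PF = 0 (leading)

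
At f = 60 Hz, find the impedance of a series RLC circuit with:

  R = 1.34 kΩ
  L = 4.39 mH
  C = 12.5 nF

Step 1 — Angular frequency: ω = 2π·f = 2π·60 = 377 rad/s.
Step 2 — Component impedances:
  R: Z = R = 1340 Ω
  L: Z = jωL = j·377·0.00439 = 0 + j1.655 Ω
  C: Z = 1/(jωC) = -j/(ω·C) = 0 - j2.122e+05 Ω
Step 3 — Series combination: Z_total = R + L + C = 1340 - j2.122e+05 Ω = 2.122e+05∠-89.6° Ω.

Z = 1340 - j2.122e+05 Ω = 2.122e+05∠-89.6° Ω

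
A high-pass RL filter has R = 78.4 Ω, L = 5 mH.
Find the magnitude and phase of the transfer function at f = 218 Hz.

Step 1 — Angular frequency: ω = 2π·218 = 1370 rad/s.
Step 2 — Transfer function: H(jω) = jωL/(R + jωL).
Step 3 — Numerator jωL = j·6.849; denominator R + jωL = 78.4 + j6.849.
Step 4 — H = 0.007573 + j0.08669.
Step 5 — Magnitude: |H| = 0.08702 (-21.2 dB); phase: φ = 85.0°.

|H| = 0.08702 (-21.2 dB), φ = 85.0°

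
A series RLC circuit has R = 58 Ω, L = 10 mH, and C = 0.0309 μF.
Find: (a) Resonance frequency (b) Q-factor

Step 1 — Resonance condition Im(Z)=0 gives ω₀ = 1/√(LC).
Step 2 — ω₀ = 1/√(0.01·3.09e-08) = 5.689e+04 rad/s.
Step 3 — f₀ = ω₀/(2π) = 9054 Hz.
Step 4 — Series Q: Q = ω₀L/R = 5.689e+04·0.01/58 = 9.808.

(a) f₀ = 9054 Hz  (b) Q = 9.808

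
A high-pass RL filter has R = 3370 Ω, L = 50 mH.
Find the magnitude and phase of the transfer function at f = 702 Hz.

Step 1 — Angular frequency: ω = 2π·702 = 4411 rad/s.
Step 2 — Transfer function: H(jω) = jωL/(R + jωL).
Step 3 — Numerator jωL = j·220.5; denominator R + jωL = 3370 + j220.5.
Step 4 — H = 0.004264 + j0.06516.
Step 5 — Magnitude: |H| = 0.0653 (-23.7 dB); phase: φ = 86.3°.

|H| = 0.0653 (-23.7 dB), φ = 86.3°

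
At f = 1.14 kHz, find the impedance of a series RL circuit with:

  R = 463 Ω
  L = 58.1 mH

Step 1 — Angular frequency: ω = 2π·f = 2π·1140 = 7163 rad/s.
Step 2 — Component impedances:
  R: Z = R = 463 Ω
  L: Z = jωL = j·7163·0.0581 = 0 + j416.2 Ω
Step 3 — Series combination: Z_total = R + L = 463 + j416.2 Ω = 622.5∠42.0° Ω.

Z = 463 + j416.2 Ω = 622.5∠42.0° Ω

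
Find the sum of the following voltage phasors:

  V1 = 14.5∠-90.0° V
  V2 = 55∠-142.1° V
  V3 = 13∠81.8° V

Step 1 — Convert each phasor to rectangular form:
  V1 = 14.5·(cos(-90.0°) + j·sin(-90.0°)) = 0 - j14.5 V
  V2 = 55·(cos(-142.1°) + j·sin(-142.1°)) = -43.4 - j33.79 V
  V3 = 13·(cos(81.8°) + j·sin(81.8°)) = 1.854 + j12.87 V
Step 2 — Sum components: V_total = -41.55 - j35.42 V.
Step 3 — Convert to polar: |V_total| = 54.59 V, ∠V_total = -139.6°.

V_total = 54.59∠-139.6° V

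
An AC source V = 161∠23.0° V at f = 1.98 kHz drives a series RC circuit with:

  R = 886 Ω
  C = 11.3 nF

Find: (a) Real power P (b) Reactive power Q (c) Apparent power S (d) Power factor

Step 1 — Angular frequency: ω = 2π·f = 2π·1980 = 1.244e+04 rad/s.
Step 2 — Component impedances:
  R: Z = R = 886 Ω
  C: Z = 1/(jωC) = -j/(ω·C) = 0 - j7113 Ω
Step 3 — Series combination: Z_total = R + C = 886 - j7113 Ω = 7168∠-82.9° Ω.
Step 4 — Source phasor: V = 161∠23.0° V = 148.2 + j62.91 V.
Step 5 — Current: I = V / Z = -0.006153 + j0.0216 A = 0.02246∠105.9° A.
Step 6 — Complex power: S = V·I* = 0.4469 - j3.588 VA.
Step 7 — Real power: P = Re(S) = 0.4469 W.
Step 8 — Reactive power: Q = Im(S) = -3.588 VAR.
Step 9 — Apparent power: |S| = 3.616 VA.
Step 10 — Power factor: PF = P/|S| = 0.1236 (leading).

(a) P = 0.4469 W  (b) Q = -3.588 VAR  (c) S = 3.616 VA  (d) PF = 0.1236 (leading)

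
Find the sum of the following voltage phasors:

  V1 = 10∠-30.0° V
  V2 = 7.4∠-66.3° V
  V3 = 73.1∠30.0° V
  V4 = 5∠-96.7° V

Step 1 — Convert each phasor to rectangular form:
  V1 = 10·(cos(-30.0°) + j·sin(-30.0°)) = 8.66 - j5 V
  V2 = 7.4·(cos(-66.3°) + j·sin(-66.3°)) = 2.974 - j6.776 V
  V3 = 73.1·(cos(30.0°) + j·sin(30.0°)) = 63.31 + j36.55 V
  V4 = 5·(cos(-96.7°) + j·sin(-96.7°)) = -0.5834 - j4.966 V
Step 2 — Sum components: V_total = 74.36 + j19.81 V.
Step 3 — Convert to polar: |V_total| = 76.95 V, ∠V_total = 14.9°.

V_total = 76.95∠14.9° V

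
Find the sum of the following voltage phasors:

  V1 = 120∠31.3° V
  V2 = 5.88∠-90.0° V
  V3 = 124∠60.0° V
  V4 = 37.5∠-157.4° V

Step 1 — Convert each phasor to rectangular form:
  V1 = 120·(cos(31.3°) + j·sin(31.3°)) = 102.5 + j62.34 V
  V2 = 5.88·(cos(-90.0°) + j·sin(-90.0°)) = 0 - j5.88 V
  V3 = 124·(cos(60.0°) + j·sin(60.0°)) = 62 + j107.4 V
  V4 = 37.5·(cos(-157.4°) + j·sin(-157.4°)) = -34.62 - j14.41 V
Step 2 — Sum components: V_total = 129.9 + j149.4 V.
Step 3 — Convert to polar: |V_total| = 198 V, ∠V_total = 49.0°.

V_total = 198∠49.0° V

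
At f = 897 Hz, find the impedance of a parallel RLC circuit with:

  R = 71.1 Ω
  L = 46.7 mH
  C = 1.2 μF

Step 1 — Angular frequency: ω = 2π·f = 2π·897 = 5636 rad/s.
Step 2 — Component impedances:
  R: Z = R = 71.1 Ω
  L: Z = jωL = j·5636·0.0467 = 0 + j263.2 Ω
  C: Z = 1/(jωC) = -j/(ω·C) = 0 - j147.9 Ω
Step 3 — Parallel combination: 1/Z_total = 1/R + 1/L + 1/C; Z_total = 68.08 - j14.35 Ω = 69.57∠-11.9° Ω.

Z = 68.08 - j14.35 Ω = 69.57∠-11.9° Ω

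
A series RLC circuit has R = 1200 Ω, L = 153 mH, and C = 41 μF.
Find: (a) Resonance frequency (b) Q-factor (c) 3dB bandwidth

Step 1 — Resonance: ω₀ = 1/√(LC) = 1/√(0.153·4.1e-05) = 399.3 rad/s.
Step 2 — f₀ = ω₀/(2π) = 63.55 Hz.
Step 3 — Series Q: Q = ω₀L/R = 399.3·0.153/1200 = 0.05091.
Step 4 — Bandwidth: Δω = ω₀/Q = 7843 rad/s; BW = Δω/(2π) = 1248 Hz.

(a) f₀ = 63.55 Hz  (b) Q = 0.05091  (c) BW = 1248 Hz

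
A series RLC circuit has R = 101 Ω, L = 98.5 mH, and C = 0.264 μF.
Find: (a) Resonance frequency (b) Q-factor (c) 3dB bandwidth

Step 1 — Resonance: ω₀ = 1/√(LC) = 1/√(0.0985·2.64e-07) = 6201 rad/s.
Step 2 — f₀ = ω₀/(2π) = 987 Hz.
Step 3 — Series Q: Q = ω₀L/R = 6201·0.0985/101 = 6.048.
Step 4 — Bandwidth: Δω = ω₀/Q = 1025 rad/s; BW = Δω/(2π) = 163.2 Hz.

(a) f₀ = 987 Hz  (b) Q = 6.048  (c) BW = 163.2 Hz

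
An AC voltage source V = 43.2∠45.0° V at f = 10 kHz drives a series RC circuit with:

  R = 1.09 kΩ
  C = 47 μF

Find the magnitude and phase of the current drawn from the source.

Step 1 — Angular frequency: ω = 2π·f = 2π·1e+04 = 6.283e+04 rad/s.
Step 2 — Component impedances:
  R: Z = R = 1090 Ω
  C: Z = 1/(jωC) = -j/(ω·C) = 0 - j0.3386 Ω
Step 3 — Series combination: Z_total = R + C = 1090 - j0.3386 Ω = 1090∠-0.0° Ω.
Step 4 — Source phasor: V = 43.2∠45.0° V = 30.55 + j30.55 V.
Step 5 — Ohm's law: I = V / Z_total = (30.55 + j30.55) / (1090 - j0.3386) = 0.02802 + j0.02803 A.
Step 6 — Convert to polar: |I| = 0.03963 A, ∠I = 45.0°.

I = 0.03963∠45.0° A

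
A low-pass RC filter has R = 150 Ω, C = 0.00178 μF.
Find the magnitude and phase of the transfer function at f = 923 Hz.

Step 1 — Angular frequency: ω = 2π·923 = 5799 rad/s.
Step 2 — Transfer function: H(jω) = 1/(1 + jωRC).
Step 3 — Denominator: 1 + jωRC = 1 + j·5799·150·1.78e-09 = 1 + j0.001548.
Step 4 — H = 1 - j0.001548.
Step 5 — Magnitude: |H| = 1 (-0.0 dB); phase: φ = -0.1°.

|H| = 1 (-0.0 dB), φ = -0.1°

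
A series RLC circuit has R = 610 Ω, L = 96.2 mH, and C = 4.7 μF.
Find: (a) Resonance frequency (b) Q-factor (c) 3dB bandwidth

Step 1 — Resonance condition Im(Z)=0 gives ω₀ = 1/√(LC).
Step 2 — ω₀ = 1/√(0.0962·4.7e-06) = 1487 rad/s.
Step 3 — f₀ = ω₀/(2π) = 236.7 Hz.
Step 4 — Series Q: Q = ω₀L/R = 1487·0.0962/610 = 0.2345.
Step 5 — 3dB bandwidth: Δω = ω₀/Q = 6341 rad/s; BW = Δω/(2π) = 1009 Hz.

(a) f₀ = 236.7 Hz  (b) Q = 0.2345  (c) BW = 1009 Hz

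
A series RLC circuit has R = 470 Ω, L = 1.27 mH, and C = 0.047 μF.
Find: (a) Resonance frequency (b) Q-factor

Step 1 — Resonance condition Im(Z)=0 gives ω₀ = 1/√(LC).
Step 2 — ω₀ = 1/√(0.00127·4.7e-08) = 1.294e+05 rad/s.
Step 3 — f₀ = ω₀/(2π) = 2.06e+04 Hz.
Step 4 — Series Q: Q = ω₀L/R = 1.294e+05·0.00127/470 = 0.3497.

(a) f₀ = 2.06e+04 Hz  (b) Q = 0.3497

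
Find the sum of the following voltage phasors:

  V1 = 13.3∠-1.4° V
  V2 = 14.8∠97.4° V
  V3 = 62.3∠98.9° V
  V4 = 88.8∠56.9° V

Step 1 — Convert each phasor to rectangular form:
  V1 = 13.3·(cos(-1.4°) + j·sin(-1.4°)) = 13.3 - j0.3249 V
  V2 = 14.8·(cos(97.4°) + j·sin(97.4°)) = -1.906 + j14.68 V
  V3 = 62.3·(cos(98.9°) + j·sin(98.9°)) = -9.638 + j61.55 V
  V4 = 88.8·(cos(56.9°) + j·sin(56.9°)) = 48.49 + j74.39 V
Step 2 — Sum components: V_total = 50.25 + j150.3 V.
Step 3 — Convert to polar: |V_total| = 158.5 V, ∠V_total = 71.5°.

V_total = 158.5∠71.5° V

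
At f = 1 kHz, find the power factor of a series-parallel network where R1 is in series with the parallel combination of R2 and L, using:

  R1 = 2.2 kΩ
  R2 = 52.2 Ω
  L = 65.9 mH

Step 1 — Angular frequency: ω = 2π·f = 2π·1000 = 6283 rad/s.
Step 2 — Component impedances:
  R1: Z = R = 2200 Ω
  R2: Z = R = 52.2 Ω
  L: Z = jωL = j·6283·0.0659 = 0 + j414.1 Ω
Step 3 — Parallel branch: R2 || L = 1/(1/R2 + 1/L) = 51.38 + j6.478 Ω.
Step 4 — Series with R1: Z_total = R1 + (R2 || L) = 2251 + j6.478 Ω = 2251∠0.2° Ω.
Step 5 — Power factor: PF = cos(φ) = Re(Z)/|Z| = 2251/2251 = 1.
Step 6 — Type: Im(Z) = 6.478 ⇒ lagging (phase φ = 0.2°).

PF = 1 (lagging, φ = 0.2°)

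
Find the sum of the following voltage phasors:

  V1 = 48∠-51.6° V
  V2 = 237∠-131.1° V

Step 1 — Convert each phasor to rectangular form:
  V1 = 48·(cos(-51.6°) + j·sin(-51.6°)) = 29.82 - j37.62 V
  V2 = 237·(cos(-131.1°) + j·sin(-131.1°)) = -155.8 - j178.6 V
Step 2 — Sum components: V_total = -126 - j216.2 V.
Step 3 — Convert to polar: |V_total| = 250.2 V, ∠V_total = -120.2°.

V_total = 250.2∠-120.2° V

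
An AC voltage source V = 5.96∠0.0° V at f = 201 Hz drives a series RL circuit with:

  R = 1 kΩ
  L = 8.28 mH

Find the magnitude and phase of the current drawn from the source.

Step 1 — Angular frequency: ω = 2π·f = 2π·201 = 1263 rad/s.
Step 2 — Component impedances:
  R: Z = R = 1000 Ω
  L: Z = jωL = j·1263·0.00828 = 0 + j10.46 Ω
Step 3 — Series combination: Z_total = R + L = 1000 + j10.46 Ω = 1000∠0.6° Ω.
Step 4 — Source phasor: V = 5.96∠0.0° V = 5.96 V.
Step 5 — Ohm's law: I = V / Z_total = (5.96) / (1000 + j10.46) = 0.005959 - j6.232e-05 A.
Step 6 — Convert to polar: |I| = 0.00596 A, ∠I = -0.6°.

I = 0.00596∠-0.6° A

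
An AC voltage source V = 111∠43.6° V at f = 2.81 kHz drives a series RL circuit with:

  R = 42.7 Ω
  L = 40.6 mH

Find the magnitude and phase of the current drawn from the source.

Step 1 — Angular frequency: ω = 2π·f = 2π·2810 = 1.766e+04 rad/s.
Step 2 — Component impedances:
  R: Z = R = 42.7 Ω
  L: Z = jωL = j·1.766e+04·0.0406 = 0 + j716.8 Ω
Step 3 — Series combination: Z_total = R + L = 42.7 + j716.8 Ω = 718.1∠86.6° Ω.
Step 4 — Source phasor: V = 111∠43.6° V = 80.38 + j76.55 V.
Step 5 — Ohm's law: I = V / Z_total = (80.38 + j76.55) / (42.7 + j716.8) = 0.1131 - j0.1054 A.
Step 6 — Convert to polar: |I| = 0.1546 A, ∠I = -43.0°.

I = 0.1546∠-43.0° A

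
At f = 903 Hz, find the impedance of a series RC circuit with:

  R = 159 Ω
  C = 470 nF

Step 1 — Angular frequency: ω = 2π·f = 2π·903 = 5674 rad/s.
Step 2 — Component impedances:
  R: Z = R = 159 Ω
  C: Z = 1/(jωC) = -j/(ω·C) = 0 - j375 Ω
Step 3 — Series combination: Z_total = R + C = 159 - j375 Ω = 407.3∠-67.0° Ω.

Z = 159 - j375 Ω = 407.3∠-67.0° Ω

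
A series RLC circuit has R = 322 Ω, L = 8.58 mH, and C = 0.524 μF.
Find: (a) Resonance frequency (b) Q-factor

Step 1 — Resonance condition Im(Z)=0 gives ω₀ = 1/√(LC).
Step 2 — ω₀ = 1/√(0.00858·5.24e-07) = 1.491e+04 rad/s.
Step 3 — f₀ = ω₀/(2π) = 2374 Hz.
Step 4 — Series Q: Q = ω₀L/R = 1.491e+04·0.00858/322 = 0.3974.

(a) f₀ = 2374 Hz  (b) Q = 0.3974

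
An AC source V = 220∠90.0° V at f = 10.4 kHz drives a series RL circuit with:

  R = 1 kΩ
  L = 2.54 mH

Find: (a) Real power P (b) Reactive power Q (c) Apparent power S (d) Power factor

Step 1 — Angular frequency: ω = 2π·f = 2π·1.04e+04 = 6.535e+04 rad/s.
Step 2 — Component impedances:
  R: Z = R = 1000 Ω
  L: Z = jωL = j·6.535e+04·0.00254 = 0 + j166 Ω
Step 3 — Series combination: Z_total = R + L = 1000 + j166 Ω = 1014∠9.4° Ω.
Step 4 — Source phasor: V = 220∠90.0° V = 0 + j220 V.
Step 5 — Current: I = V / Z = 0.03554 + j0.2141 A = 0.217∠80.6° A.
Step 6 — Complex power: S = V·I* = 47.1 + j7.818 VA.
Step 7 — Real power: P = Re(S) = 47.1 W.
Step 8 — Reactive power: Q = Im(S) = 7.818 VAR.
Step 9 — Apparent power: |S| = 47.75 VA.
Step 10 — Power factor: PF = P/|S| = 0.9865 (lagging).

(a) P = 47.1 W  (b) Q = 7.818 VAR  (c) S = 47.75 VA  (d) PF = 0.9865 (lagging)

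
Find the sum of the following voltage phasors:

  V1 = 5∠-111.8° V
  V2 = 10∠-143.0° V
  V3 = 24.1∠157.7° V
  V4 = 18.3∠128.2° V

Step 1 — Convert each phasor to rectangular form:
  V1 = 5·(cos(-111.8°) + j·sin(-111.8°)) = -1.857 - j4.642 V
  V2 = 10·(cos(-143.0°) + j·sin(-143.0°)) = -7.986 - j6.018 V
  V3 = 24.1·(cos(157.7°) + j·sin(157.7°)) = -22.3 + j9.145 V
  V4 = 18.3·(cos(128.2°) + j·sin(128.2°)) = -11.32 + j14.38 V
Step 2 — Sum components: V_total = -43.46 + j12.87 V.
Step 3 — Convert to polar: |V_total| = 45.32 V, ∠V_total = 163.5°.

V_total = 45.32∠163.5° V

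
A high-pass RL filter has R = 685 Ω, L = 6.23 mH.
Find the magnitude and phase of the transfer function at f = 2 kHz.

Step 1 — Angular frequency: ω = 2π·2000 = 1.257e+04 rad/s.
Step 2 — Transfer function: H(jω) = jωL/(R + jωL).
Step 3 — Numerator jωL = j·78.29; denominator R + jωL = 685 + j78.29.
Step 4 — H = 0.01289 + j0.1128.
Step 5 — Magnitude: |H| = 0.1136 (-18.9 dB); phase: φ = 83.5°.

|H| = 0.1136 (-18.9 dB), φ = 83.5°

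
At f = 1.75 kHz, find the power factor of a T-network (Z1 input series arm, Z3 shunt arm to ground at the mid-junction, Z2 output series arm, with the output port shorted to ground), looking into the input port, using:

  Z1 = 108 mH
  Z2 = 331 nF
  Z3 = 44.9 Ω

Step 1 — Angular frequency: ω = 2π·f = 2π·1750 = 1.1e+04 rad/s.
Step 2 — Component impedances:
  Z1: Z = jωL = j·1.1e+04·0.108 = 0 + j1188 Ω
  Z2: Z = 1/(jωC) = -j/(ω·C) = 0 - j274.8 Ω
  Z3: Z = R = 44.9 Ω
Step 3 — With the output port shorted to ground, the output series arm Z2 runs from the junction to ground; the shunt arm Z3 also runs from the junction to ground. They appear in parallel: Z3 || Z2 = 43.73 - j7.146 Ω.
Step 4 — Series with input arm Z1: Z_in = Z1 + (Z3 || Z2) = 43.73 + j1180 Ω = 1181∠87.9° Ω.
Step 5 — Power factor: PF = cos(φ) = Re(Z)/|Z| = 43.732/1181.2 = 0.03702.
Step 6 — Type: Im(Z) = 1180 ⇒ lagging (phase φ = 87.9°).

PF = 0.03702 (lagging, φ = 87.9°)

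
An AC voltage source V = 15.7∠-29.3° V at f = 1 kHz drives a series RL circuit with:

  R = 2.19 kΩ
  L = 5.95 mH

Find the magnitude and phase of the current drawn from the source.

Step 1 — Angular frequency: ω = 2π·f = 2π·1000 = 6283 rad/s.
Step 2 — Component impedances:
  R: Z = R = 2190 Ω
  L: Z = jωL = j·6283·0.00595 = 0 + j37.38 Ω
Step 3 — Series combination: Z_total = R + L = 2190 + j37.38 Ω = 2190∠1.0° Ω.
Step 4 — Source phasor: V = 15.7∠-29.3° V = 13.69 - j7.683 V.
Step 5 — Ohm's law: I = V / Z_total = (13.69 - j7.683) / (2190 + j37.38) = 0.00619 - j0.003614 A.
Step 6 — Convert to polar: |I| = 0.007168 A, ∠I = -30.3°.

I = 0.007168∠-30.3° A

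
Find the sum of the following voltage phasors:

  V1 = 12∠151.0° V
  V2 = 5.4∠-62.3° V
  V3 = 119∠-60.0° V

Step 1 — Convert each phasor to rectangular form:
  V1 = 12·(cos(151.0°) + j·sin(151.0°)) = -10.5 + j5.818 V
  V2 = 5.4·(cos(-62.3°) + j·sin(-62.3°)) = 2.51 - j4.781 V
  V3 = 119·(cos(-60.0°) + j·sin(-60.0°)) = 59.5 - j103.1 V
Step 2 — Sum components: V_total = 51.51 - j102 V.
Step 3 — Convert to polar: |V_total| = 114.3 V, ∠V_total = -63.2°.

V_total = 114.3∠-63.2° V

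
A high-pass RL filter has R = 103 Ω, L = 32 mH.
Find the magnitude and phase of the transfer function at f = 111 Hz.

Step 1 — Angular frequency: ω = 2π·111 = 697.4 rad/s.
Step 2 — Transfer function: H(jω) = jωL/(R + jωL).
Step 3 — Numerator jωL = j·22.32; denominator R + jωL = 103 + j22.32.
Step 4 — H = 0.04484 + j0.207.
Step 5 — Magnitude: |H| = 0.2118 (-13.5 dB); phase: φ = 77.8°.

|H| = 0.2118 (-13.5 dB), φ = 77.8°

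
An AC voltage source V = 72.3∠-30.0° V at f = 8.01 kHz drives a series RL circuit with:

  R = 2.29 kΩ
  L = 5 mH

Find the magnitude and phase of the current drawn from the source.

Step 1 — Angular frequency: ω = 2π·f = 2π·8010 = 5.033e+04 rad/s.
Step 2 — Component impedances:
  R: Z = R = 2290 Ω
  L: Z = jωL = j·5.033e+04·0.005 = 0 + j251.6 Ω
Step 3 — Series combination: Z_total = R + L = 2290 + j251.6 Ω = 2304∠6.3° Ω.
Step 4 — Source phasor: V = 72.3∠-30.0° V = 62.61 - j36.15 V.
Step 5 — Ohm's law: I = V / Z_total = (62.61 - j36.15) / (2290 + j251.6) = 0.0253 - j0.01857 A.
Step 6 — Convert to polar: |I| = 0.03138 A, ∠I = -36.3°.

I = 0.03138∠-36.3° A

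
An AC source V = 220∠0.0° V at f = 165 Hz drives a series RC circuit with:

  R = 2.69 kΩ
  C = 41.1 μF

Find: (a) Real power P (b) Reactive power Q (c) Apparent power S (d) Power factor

Step 1 — Angular frequency: ω = 2π·f = 2π·165 = 1037 rad/s.
Step 2 — Component impedances:
  R: Z = R = 2690 Ω
  C: Z = 1/(jωC) = -j/(ω·C) = 0 - j23.47 Ω
Step 3 — Series combination: Z_total = R + C = 2690 - j23.47 Ω = 2690∠-0.5° Ω.
Step 4 — Source phasor: V = 220∠0.0° V = 220 V.
Step 5 — Current: I = V / Z = 0.08178 + j0.0007135 A = 0.08178∠0.5° A.
Step 6 — Complex power: S = V·I* = 17.99 - j0.157 VA.
Step 7 — Real power: P = Re(S) = 17.99 W.
Step 8 — Reactive power: Q = Im(S) = -0.157 VAR.
Step 9 — Apparent power: |S| = 17.99 VA.
Step 10 — Power factor: PF = P/|S| = 1 (leading).

(a) P = 17.99 W  (b) Q = -0.157 VAR  (c) S = 17.99 VA  (d) PF = 1 (leading)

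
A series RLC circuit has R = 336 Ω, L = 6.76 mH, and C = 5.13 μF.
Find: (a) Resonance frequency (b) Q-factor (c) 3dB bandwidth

Step 1 — Resonance condition Im(Z)=0 gives ω₀ = 1/√(LC).
Step 2 — ω₀ = 1/√(0.00676·5.13e-06) = 5370 rad/s.
Step 3 — f₀ = ω₀/(2π) = 854.6 Hz.
Step 4 — Series Q: Q = ω₀L/R = 5370·0.00676/336 = 0.108.
Step 5 — 3dB bandwidth: Δω = ω₀/Q = 4.97e+04 rad/s; BW = Δω/(2π) = 7911 Hz.

(a) f₀ = 854.6 Hz  (b) Q = 0.108  (c) BW = 7911 Hz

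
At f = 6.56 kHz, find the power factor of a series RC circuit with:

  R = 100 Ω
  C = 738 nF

Step 1 — Angular frequency: ω = 2π·f = 2π·6560 = 4.122e+04 rad/s.
Step 2 — Component impedances:
  R: Z = R = 100 Ω
  C: Z = 1/(jωC) = -j/(ω·C) = 0 - j32.87 Ω
Step 3 — Series combination: Z_total = R + C = 100 - j32.87 Ω = 105.3∠-18.2° Ω.
Step 4 — Power factor: PF = cos(φ) = Re(Z)/|Z| = 100/105.265 = 0.95.
Step 5 — Type: Im(Z) = -32.87 ⇒ leading (phase φ = -18.2°).

PF = 0.95 (leading, φ = -18.2°)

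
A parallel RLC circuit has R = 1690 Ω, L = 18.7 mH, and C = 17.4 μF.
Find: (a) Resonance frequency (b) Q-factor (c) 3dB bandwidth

Step 1 — Resonance: ω₀ = 1/√(LC) = 1/√(0.0187·1.74e-05) = 1753 rad/s.
Step 2 — f₀ = ω₀/(2π) = 279 Hz.
Step 3 — Parallel Q: Q = R/(ω₀L) = 1690/(1753·0.0187) = 51.55.
Step 4 — Bandwidth: Δω = ω₀/Q = 34.01 rad/s; BW = Δω/(2π) = 5.412 Hz.

(a) f₀ = 279 Hz  (b) Q = 51.55  (c) BW = 5.412 Hz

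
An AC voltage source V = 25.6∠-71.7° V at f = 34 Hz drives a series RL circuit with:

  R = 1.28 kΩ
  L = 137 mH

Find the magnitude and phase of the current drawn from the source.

Step 1 — Angular frequency: ω = 2π·f = 2π·34 = 213.6 rad/s.
Step 2 — Component impedances:
  R: Z = R = 1280 Ω
  L: Z = jωL = j·213.6·0.137 = 0 + j29.27 Ω
Step 3 — Series combination: Z_total = R + L = 1280 + j29.27 Ω = 1280∠1.3° Ω.
Step 4 — Source phasor: V = 25.6∠-71.7° V = 8.038 - j24.31 V.
Step 5 — Ohm's law: I = V / Z_total = (8.038 - j24.31) / (1280 + j29.27) = 0.005843 - j0.01912 A.
Step 6 — Convert to polar: |I| = 0.01999 A, ∠I = -73.0°.

I = 0.01999∠-73.0° A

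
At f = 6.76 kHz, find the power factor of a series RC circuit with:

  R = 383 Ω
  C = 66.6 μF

Step 1 — Angular frequency: ω = 2π·f = 2π·6760 = 4.247e+04 rad/s.
Step 2 — Component impedances:
  R: Z = R = 383 Ω
  C: Z = 1/(jωC) = -j/(ω·C) = 0 - j0.3535 Ω
Step 3 — Series combination: Z_total = R + C = 383 - j0.3535 Ω = 383∠-0.1° Ω.
Step 4 — Power factor: PF = cos(φ) = Re(Z)/|Z| = 383/383 = 1.
Step 5 — Type: Im(Z) = -0.3535 ⇒ leading (phase φ = -0.1°).

PF = 1 (leading, φ = -0.1°)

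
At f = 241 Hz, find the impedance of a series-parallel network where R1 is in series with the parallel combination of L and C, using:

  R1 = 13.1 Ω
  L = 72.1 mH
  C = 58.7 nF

Step 1 — Angular frequency: ω = 2π·f = 2π·241 = 1514 rad/s.
Step 2 — Component impedances:
  R1: Z = R = 13.1 Ω
  L: Z = jωL = j·1514·0.0721 = 0 + j109.2 Ω
  C: Z = 1/(jωC) = -j/(ω·C) = 0 - j1.125e+04 Ω
Step 3 — Parallel branch: L || C = 1/(1/L + 1/C) = 0 + j110.2 Ω.
Step 4 — Series with R1: Z_total = R1 + (L || C) = 13.1 + j110.2 Ω = 111∠83.2° Ω.

Z = 13.1 + j110.2 Ω = 111∠83.2° Ω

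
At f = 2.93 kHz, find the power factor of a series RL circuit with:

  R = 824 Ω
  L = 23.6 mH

Step 1 — Angular frequency: ω = 2π·f = 2π·2930 = 1.841e+04 rad/s.
Step 2 — Component impedances:
  R: Z = R = 824 Ω
  L: Z = jωL = j·1.841e+04·0.0236 = 0 + j434.5 Ω
Step 3 — Series combination: Z_total = R + L = 824 + j434.5 Ω = 931.5∠27.8° Ω.
Step 4 — Power factor: PF = cos(φ) = Re(Z)/|Z| = 824/931.5 = 0.8846.
Step 5 — Type: Im(Z) = 434.5 ⇒ lagging (phase φ = 27.8°).

PF = 0.8846 (lagging, φ = 27.8°)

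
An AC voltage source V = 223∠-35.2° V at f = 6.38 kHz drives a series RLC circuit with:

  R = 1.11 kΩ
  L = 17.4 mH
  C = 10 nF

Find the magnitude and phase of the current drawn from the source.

Step 1 — Angular frequency: ω = 2π·f = 2π·6380 = 4.009e+04 rad/s.
Step 2 — Component impedances:
  R: Z = R = 1110 Ω
  L: Z = jωL = j·4.009e+04·0.0174 = 0 + j697.5 Ω
  C: Z = 1/(jωC) = -j/(ω·C) = 0 - j2495 Ω
Step 3 — Series combination: Z_total = R + L + C = 1110 - j1797 Ω = 2112∠-58.3° Ω.
Step 4 — Source phasor: V = 223∠-35.2° V = 182.2 - j128.5 V.
Step 5 — Ohm's law: I = V / Z_total = (182.2 - j128.5) / (1110 - j1797) = 0.09711 + j0.04142 A.
Step 6 — Convert to polar: |I| = 0.1056 A, ∠I = 23.1°.

I = 0.1056∠23.1° A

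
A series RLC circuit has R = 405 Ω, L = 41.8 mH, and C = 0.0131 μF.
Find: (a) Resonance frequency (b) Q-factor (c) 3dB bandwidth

Step 1 — Resonance: ω₀ = 1/√(LC) = 1/√(0.0418·1.31e-08) = 4.273e+04 rad/s.
Step 2 — f₀ = ω₀/(2π) = 6801 Hz.
Step 3 — Series Q: Q = ω₀L/R = 4.273e+04·0.0418/405 = 4.411.
Step 4 — Bandwidth: Δω = ω₀/Q = 9689 rad/s; BW = Δω/(2π) = 1542 Hz.

(a) f₀ = 6801 Hz  (b) Q = 4.411  (c) BW = 1542 Hz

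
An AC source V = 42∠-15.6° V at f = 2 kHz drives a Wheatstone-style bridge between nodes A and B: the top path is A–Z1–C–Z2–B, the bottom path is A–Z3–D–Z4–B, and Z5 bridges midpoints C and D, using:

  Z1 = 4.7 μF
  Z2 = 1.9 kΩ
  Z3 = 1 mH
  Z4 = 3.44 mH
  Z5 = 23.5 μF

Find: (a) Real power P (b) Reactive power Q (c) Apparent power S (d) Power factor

Step 1 — Angular frequency: ω = 2π·f = 2π·2000 = 1.257e+04 rad/s.
Step 2 — Component impedances:
  Z1: Z = 1/(jωC) = -j/(ω·C) = 0 - j16.93 Ω
  Z2: Z = R = 1900 Ω
  Z3: Z = jωL = j·1.257e+04·0.001 = 0 + j12.57 Ω
  Z4: Z = jωL = j·1.257e+04·0.00344 = 0 + j43.23 Ω
  Z5: Z = 1/(jωC) = -j/(ω·C) = 0 - j3.386 Ω
Step 3 — Bridge requires nodal analysis (the Z5 bridge couples midpoints C and D, so the two paths cannot be reduced to a simple series/parallel combination). Setting node B to ground and injecting 1 A at node A, the 3-node admittance system at A, C, D solves to V_A = Z_AB = 1.249 + j76.14 Ω = 76.15∠89.1° Ω.
Step 4 — Source phasor: V = 42∠-15.6° V = 40.45 - j11.29 V.
Step 5 — Current: I = V / Z = -0.1396 - j0.5336 A = 0.5515∠-104.7° A.
Step 6 — Complex power: S = V·I* = 0.3798 + j23.16 VA.
Step 7 — Real power: P = Re(S) = 0.3798 W.
Step 8 — Reactive power: Q = Im(S) = 23.16 VAR.
Step 9 — Apparent power: |S| = 23.16 VA.
Step 10 — Power factor: PF = P/|S| = 0.0164 (lagging).

(a) P = 0.3798 W  (b) Q = 23.16 VAR  (c) S = 23.16 VA  (d) PF = 0.0164 (lagging)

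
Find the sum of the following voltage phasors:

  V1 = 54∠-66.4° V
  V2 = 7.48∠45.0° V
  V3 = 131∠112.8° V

Step 1 — Convert each phasor to rectangular form:
  V1 = 54·(cos(-66.4°) + j·sin(-66.4°)) = 21.62 - j49.48 V
  V2 = 7.48·(cos(45.0°) + j·sin(45.0°)) = 5.289 + j5.289 V
  V3 = 131·(cos(112.8°) + j·sin(112.8°)) = -50.76 + j120.8 V
Step 2 — Sum components: V_total = -23.86 + j76.57 V.
Step 3 — Convert to polar: |V_total| = 80.2 V, ∠V_total = 107.3°.

V_total = 80.2∠107.3° V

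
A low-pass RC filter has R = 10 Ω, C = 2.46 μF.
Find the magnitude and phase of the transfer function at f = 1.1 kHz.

Step 1 — Angular frequency: ω = 2π·1100 = 6912 rad/s.
Step 2 — Transfer function: H(jω) = 1/(1 + jωRC).
Step 3 — Denominator: 1 + jωRC = 1 + j·6912·10·2.46e-06 = 1 + j0.17.
Step 4 — H = 0.9719 - j0.1652.
Step 5 — Magnitude: |H| = 0.9859 (-0.1 dB); phase: φ = -9.6°.

|H| = 0.9859 (-0.1 dB), φ = -9.6°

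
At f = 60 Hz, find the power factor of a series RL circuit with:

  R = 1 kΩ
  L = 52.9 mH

Step 1 — Angular frequency: ω = 2π·f = 2π·60 = 377 rad/s.
Step 2 — Component impedances:
  R: Z = R = 1000 Ω
  L: Z = jωL = j·377·0.0529 = 0 + j19.94 Ω
Step 3 — Series combination: Z_total = R + L = 1000 + j19.94 Ω = 1000∠1.1° Ω.
Step 4 — Power factor: PF = cos(φ) = Re(Z)/|Z| = 1000/1000.2 = 0.9998.
Step 5 — Type: Im(Z) = 19.94 ⇒ lagging (phase φ = 1.1°).

PF = 0.9998 (lagging, φ = 1.1°)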